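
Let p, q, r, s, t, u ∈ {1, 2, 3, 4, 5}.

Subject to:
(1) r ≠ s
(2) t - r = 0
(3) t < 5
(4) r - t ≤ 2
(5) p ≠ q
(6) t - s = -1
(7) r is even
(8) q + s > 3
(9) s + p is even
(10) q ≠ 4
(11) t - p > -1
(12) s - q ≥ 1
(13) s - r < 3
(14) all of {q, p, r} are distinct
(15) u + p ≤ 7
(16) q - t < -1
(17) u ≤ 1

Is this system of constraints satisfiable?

Satisfiable

Setting (p, q, r, s, t, u) = (3, 1, 4, 5, 4, 1) satisfies everything: constraint 2: t - r = 0; constraint 4: r - t = 0; constraint 6: t - s = -1, and the others follow.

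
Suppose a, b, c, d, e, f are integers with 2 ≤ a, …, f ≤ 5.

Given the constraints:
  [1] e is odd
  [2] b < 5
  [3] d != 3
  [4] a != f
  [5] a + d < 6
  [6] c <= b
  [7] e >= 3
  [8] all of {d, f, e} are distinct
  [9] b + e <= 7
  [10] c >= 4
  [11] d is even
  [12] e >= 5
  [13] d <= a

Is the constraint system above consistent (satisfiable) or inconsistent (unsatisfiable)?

Unsatisfiable

From constraints 6 and 10: b ≥ c ≥ 4. From constraint 12: e ≥ 5. Hence b + e ≥ 9. But constraint 9 requires b + e ≤ 7, and 7 < 9. Contradiction.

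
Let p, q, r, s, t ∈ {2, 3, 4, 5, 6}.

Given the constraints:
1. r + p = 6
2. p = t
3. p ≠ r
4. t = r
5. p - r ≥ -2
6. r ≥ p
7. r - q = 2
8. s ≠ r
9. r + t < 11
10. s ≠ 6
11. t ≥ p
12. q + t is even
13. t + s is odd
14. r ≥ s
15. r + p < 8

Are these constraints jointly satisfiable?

Unsatisfiable

From constraints 2 and 4, p = t = r, so p = r. But constraint 3 says p ≠ r. Contradiction.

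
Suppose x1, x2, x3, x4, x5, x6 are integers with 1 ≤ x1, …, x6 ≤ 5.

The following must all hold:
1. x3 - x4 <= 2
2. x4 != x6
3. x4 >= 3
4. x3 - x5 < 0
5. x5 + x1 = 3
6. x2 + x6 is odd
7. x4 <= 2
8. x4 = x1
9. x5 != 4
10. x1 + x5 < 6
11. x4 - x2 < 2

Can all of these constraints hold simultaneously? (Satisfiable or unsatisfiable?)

Unsatisfiable

From constraint 3: x4 ≥ 3. From constraint 7: x4 ≤ 2. But 2 < 3, so no value of x4 works.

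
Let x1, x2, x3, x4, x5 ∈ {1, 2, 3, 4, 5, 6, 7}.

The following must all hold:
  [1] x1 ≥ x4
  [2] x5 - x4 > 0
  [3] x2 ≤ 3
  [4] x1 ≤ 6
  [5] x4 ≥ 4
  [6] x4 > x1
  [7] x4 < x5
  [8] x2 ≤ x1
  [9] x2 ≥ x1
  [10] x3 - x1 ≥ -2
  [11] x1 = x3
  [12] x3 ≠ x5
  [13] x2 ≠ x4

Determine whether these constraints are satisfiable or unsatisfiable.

From constraints 1 and 5: x1 ≥ x4 and x4 ≥ 4, so x1 ≥ 4. From constraints 3 and 9: x1 ≤ x2 and x2 ≤ 3, so x1 ≤ 3. But 3 < 4, so no value of x1 works.

Unsatisfiable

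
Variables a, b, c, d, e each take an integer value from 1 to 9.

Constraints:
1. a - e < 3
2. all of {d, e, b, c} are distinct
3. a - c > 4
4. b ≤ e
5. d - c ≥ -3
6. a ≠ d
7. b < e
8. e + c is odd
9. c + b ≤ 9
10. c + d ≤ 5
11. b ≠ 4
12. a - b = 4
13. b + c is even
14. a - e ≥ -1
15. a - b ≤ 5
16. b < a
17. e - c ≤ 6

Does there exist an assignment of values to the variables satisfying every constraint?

Satisfiable

The assignment a = 9, b = 5, c = 3, d = 1, e = 8 works:
  constraint 1 holds since a - e = 1.
  constraint 3 holds since a - c = 6.
The rest check out directly.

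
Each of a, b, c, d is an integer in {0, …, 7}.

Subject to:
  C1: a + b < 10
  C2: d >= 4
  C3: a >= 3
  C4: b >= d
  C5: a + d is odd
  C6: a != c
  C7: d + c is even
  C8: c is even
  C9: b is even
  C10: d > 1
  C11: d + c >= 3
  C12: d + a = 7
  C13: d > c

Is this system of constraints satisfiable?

Satisfiable

One satisfying assignment is a = 3, b = 6, c = 2, d = 4.
For the less obvious constraints — constraint 1: a + b = 9; constraint 11: d + c = 6 — and the others hold by inspection.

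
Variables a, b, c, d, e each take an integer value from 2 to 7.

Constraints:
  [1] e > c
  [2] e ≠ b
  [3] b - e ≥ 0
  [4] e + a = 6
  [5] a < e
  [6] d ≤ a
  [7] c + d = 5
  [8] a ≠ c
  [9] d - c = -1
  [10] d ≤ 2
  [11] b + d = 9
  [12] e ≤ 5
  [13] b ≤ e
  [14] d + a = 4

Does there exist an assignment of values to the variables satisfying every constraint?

From constraints 12 and 13: b ≤ e ≤ 5. From constraint 10: d ≤ 2. Hence b + d ≤ 7. But constraint 11 requires b + d = 9, and 9 > 7. Contradiction.

Unsatisfiable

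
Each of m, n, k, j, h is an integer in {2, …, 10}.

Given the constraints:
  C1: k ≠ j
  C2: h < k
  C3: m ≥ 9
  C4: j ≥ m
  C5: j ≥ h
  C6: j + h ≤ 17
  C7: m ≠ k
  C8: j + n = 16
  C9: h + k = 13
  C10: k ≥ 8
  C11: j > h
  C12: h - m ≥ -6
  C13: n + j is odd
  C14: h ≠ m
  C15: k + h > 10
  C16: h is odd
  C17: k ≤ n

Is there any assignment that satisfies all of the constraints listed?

From constraints 3 and 4: j ≥ m ≥ 9. From constraints 10 and 17: n ≥ k ≥ 8. Hence j + n ≥ 17. But constraint 8 requires j + n = 16, and 16 < 17. Contradiction.

Unsatisfiable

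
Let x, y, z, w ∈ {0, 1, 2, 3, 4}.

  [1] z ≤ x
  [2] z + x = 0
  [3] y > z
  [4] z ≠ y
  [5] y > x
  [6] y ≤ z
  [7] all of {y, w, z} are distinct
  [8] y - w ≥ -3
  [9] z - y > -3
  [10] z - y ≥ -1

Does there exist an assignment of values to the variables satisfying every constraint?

Constraints 1, 5, and 6 give x < y, y ≤ z, z ≤ x. Chaining: x < y ≤ z ≤ x, which forces x < x — impossible.

Unsatisfiable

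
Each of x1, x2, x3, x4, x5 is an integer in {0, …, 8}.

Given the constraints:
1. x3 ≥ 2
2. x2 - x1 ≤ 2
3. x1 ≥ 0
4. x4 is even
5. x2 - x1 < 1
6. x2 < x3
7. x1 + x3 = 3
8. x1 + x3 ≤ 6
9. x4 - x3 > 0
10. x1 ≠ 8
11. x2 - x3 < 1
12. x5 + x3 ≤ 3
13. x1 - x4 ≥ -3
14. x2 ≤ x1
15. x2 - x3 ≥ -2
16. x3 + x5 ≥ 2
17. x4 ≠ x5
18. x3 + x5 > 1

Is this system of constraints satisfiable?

Setting (x1, x2, x3, x4, x5) = (1, 1, 2, 4, 1) satisfies everything: constraint 2: x2 - x1 = 0; constraint 5: x2 - x1 = 0, and the others follow.

Satisfiable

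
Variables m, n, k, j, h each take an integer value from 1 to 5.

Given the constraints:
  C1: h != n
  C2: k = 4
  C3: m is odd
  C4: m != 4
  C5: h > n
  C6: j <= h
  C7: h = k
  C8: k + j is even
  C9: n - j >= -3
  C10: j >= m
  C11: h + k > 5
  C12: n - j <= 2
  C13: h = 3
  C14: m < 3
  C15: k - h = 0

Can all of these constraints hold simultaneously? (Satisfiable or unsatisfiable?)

Unsatisfiable

Constraint 13 fixes h = 3 and constraint 2 fixes k = 4, but constraint 7 requires h = k. Since 3 ≠ 4, contradiction.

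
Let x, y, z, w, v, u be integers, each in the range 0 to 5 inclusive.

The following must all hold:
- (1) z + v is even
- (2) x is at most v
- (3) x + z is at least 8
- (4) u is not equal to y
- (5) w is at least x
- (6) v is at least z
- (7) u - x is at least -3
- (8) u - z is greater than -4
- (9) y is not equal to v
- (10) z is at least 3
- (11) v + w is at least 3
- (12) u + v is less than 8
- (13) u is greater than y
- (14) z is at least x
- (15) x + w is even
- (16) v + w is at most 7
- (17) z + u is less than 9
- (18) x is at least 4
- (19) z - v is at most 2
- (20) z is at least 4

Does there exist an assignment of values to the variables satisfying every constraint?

From constraints 6 and 20: v ≥ z ≥ 4. From constraints 5 and 18: w ≥ x ≥ 4. Hence v + w ≥ 8. But constraint 16 requires v + w ≤ 7, and 7 < 8. Contradiction.

Unsatisfiable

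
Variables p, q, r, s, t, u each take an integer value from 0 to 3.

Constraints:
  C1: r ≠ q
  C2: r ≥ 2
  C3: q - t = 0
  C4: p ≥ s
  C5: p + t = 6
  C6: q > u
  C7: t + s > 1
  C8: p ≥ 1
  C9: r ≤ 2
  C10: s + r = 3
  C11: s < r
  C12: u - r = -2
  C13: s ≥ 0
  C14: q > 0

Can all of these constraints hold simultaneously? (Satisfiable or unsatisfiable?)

Satisfiable

The assignment p = 3, q = 3, r = 2, s = 1, t = 3, u = 0 works:
  constraint 3 holds since q - t = 0.
  constraint 5 holds since p + t = 6.
  constraint 7 holds since t + s = 4.
The rest check out directly.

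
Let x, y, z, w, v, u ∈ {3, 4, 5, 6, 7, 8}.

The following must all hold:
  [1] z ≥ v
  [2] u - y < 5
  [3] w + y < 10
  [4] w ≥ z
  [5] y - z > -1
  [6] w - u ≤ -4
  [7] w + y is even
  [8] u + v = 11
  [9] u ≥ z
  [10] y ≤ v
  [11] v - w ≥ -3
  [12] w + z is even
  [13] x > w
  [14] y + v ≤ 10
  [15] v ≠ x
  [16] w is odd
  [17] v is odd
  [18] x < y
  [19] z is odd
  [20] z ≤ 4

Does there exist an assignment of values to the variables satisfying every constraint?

Unsatisfiable

Constraints 1, 4, 10, 13, and 18 give v ≤ z, z ≤ w, w < x, x < y, y ≤ v. Chaining: v ≤ z ≤ w < x < y ≤ v, which forces v < v — impossible.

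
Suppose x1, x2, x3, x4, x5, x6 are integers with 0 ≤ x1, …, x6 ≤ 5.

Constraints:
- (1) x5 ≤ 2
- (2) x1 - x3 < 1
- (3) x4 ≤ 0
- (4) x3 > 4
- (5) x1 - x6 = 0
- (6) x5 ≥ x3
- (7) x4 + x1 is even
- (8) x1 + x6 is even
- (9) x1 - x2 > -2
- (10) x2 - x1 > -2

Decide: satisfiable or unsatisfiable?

From constraint 4: x3 ≥ 5. From constraints 1 and 6: x3 ≤ x5 and x5 ≤ 2, so x3 ≤ 2. But 2 < 5, so no value of x3 works.

Unsatisfiable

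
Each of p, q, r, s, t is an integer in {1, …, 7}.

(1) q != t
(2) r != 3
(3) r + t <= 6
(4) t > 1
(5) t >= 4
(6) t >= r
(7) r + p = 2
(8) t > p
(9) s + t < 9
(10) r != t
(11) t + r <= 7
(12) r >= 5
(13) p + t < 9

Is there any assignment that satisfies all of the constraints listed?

Unsatisfiable

From constraint 5: t ≥ 4. From constraint 12: r ≥ 5. Hence t + r ≥ 9. But constraint 11 requires t + r ≤ 7, and 7 < 9. Contradiction.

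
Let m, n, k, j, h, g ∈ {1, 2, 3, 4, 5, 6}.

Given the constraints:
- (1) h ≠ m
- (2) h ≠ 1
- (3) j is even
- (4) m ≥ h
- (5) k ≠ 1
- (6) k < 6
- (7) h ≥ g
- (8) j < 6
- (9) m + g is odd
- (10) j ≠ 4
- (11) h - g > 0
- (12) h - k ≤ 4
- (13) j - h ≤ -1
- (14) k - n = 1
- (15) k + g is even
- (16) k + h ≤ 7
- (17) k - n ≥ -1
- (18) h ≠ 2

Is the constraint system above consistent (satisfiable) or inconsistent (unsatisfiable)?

Satisfiable

Take m = 5, n = 1, k = 2, j = 2, h = 3, g = 2. Then constraint 11: h - g = 1; constraint 12: h - k = 1, and every other listed constraint is also met.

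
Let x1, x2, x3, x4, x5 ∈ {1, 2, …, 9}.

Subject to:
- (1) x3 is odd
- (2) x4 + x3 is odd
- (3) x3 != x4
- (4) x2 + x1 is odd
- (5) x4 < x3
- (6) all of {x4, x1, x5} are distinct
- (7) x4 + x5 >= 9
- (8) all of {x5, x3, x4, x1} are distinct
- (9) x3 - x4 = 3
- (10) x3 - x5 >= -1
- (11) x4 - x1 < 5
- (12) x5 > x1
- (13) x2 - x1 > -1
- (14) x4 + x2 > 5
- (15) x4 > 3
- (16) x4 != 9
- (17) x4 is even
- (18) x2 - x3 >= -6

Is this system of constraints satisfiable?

Take x1 = 2, x2 = 3, x3 = 7, x4 = 4, x5 = 5. Then constraint 7: x4 + x5 = 9; constraint 9: x3 - x4 = 3; constraint 10: x3 - x5 = 2, and every other listed constraint is also met.

Satisfiable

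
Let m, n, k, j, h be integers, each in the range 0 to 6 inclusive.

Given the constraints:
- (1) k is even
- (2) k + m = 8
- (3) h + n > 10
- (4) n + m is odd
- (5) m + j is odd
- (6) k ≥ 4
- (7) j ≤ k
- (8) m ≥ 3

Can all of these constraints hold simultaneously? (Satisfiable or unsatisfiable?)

Satisfiable

Try m = 4, n = 5, k = 4, j = 3, h = 6.
Check constraint 2: k + m = 8; constraint 3: h + n = 11. The remaining constraints are straightforward to verify.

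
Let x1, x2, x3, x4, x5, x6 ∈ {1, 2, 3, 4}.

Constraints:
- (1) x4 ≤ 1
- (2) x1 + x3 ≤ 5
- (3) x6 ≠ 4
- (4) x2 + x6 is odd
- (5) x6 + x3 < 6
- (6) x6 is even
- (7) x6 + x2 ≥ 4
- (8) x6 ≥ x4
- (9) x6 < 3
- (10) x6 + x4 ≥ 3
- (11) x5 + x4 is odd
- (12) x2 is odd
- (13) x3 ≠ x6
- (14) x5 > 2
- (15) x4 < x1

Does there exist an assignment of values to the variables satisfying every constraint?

Satisfiable

The assignment x1 = 2, x2 = 3, x3 = 1, x4 = 1, x5 = 4, x6 = 2 works:
  constraint 2 holds since x1 + x3 = 3.
  constraint 5 holds since x6 + x3 = 3.
The rest check out directly.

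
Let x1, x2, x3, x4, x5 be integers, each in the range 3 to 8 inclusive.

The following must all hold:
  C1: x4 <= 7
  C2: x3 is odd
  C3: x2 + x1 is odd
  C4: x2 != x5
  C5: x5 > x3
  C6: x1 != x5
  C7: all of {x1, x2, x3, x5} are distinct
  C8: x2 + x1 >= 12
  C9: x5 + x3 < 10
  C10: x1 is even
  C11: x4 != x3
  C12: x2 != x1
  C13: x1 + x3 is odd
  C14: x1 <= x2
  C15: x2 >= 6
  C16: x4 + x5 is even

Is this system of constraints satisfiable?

Satisfiable

The assignment x1 = 6, x2 = 7, x3 = 3, x4 = 5, x5 = 5 works:
  constraint 7 holds since values 6, 7, 3, 5 are distinct.
  constraint 8 holds since x2 + x1 = 13.
  constraint 9 holds since x5 + x3 = 8.
The rest check out directly.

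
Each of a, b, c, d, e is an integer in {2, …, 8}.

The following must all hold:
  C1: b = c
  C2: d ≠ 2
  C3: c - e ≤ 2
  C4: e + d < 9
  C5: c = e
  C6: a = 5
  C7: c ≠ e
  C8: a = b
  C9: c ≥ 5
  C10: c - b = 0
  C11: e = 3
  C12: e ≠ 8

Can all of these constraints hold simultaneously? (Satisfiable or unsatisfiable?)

Unsatisfiable

Constraint 6 fixes a = 5 and constraint 11 fixes e = 3. Constraints 1, 5, and 8 give a = b = c = e, so a = e. But 5 ≠ 3 — contradiction.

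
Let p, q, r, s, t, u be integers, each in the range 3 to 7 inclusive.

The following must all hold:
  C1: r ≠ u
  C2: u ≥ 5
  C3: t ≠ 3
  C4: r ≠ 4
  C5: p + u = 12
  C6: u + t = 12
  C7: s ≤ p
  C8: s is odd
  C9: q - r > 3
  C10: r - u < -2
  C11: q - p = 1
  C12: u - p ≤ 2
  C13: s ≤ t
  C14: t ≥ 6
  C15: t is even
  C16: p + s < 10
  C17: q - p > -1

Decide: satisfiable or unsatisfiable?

Satisfiable

Try p = 6, q = 7, r = 3, s = 3, t = 6, u = 6.
Check constraint 5: p + u = 12; constraint 6: u + t = 12. The remaining constraints are straightforward to verify.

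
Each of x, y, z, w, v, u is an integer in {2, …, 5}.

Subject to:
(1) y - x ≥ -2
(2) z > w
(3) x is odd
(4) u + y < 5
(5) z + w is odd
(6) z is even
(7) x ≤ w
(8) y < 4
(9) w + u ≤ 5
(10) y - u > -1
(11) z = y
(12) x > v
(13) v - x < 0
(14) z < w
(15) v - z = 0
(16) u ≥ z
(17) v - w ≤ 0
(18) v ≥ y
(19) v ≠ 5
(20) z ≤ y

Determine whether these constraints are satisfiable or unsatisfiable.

Constraints 2, 7, 13, 18, and 20 give v < x, x ≤ w, w < z, z ≤ y, y ≤ v. Chaining: v < x ≤ w < z ≤ y ≤ v, which forces v < v — impossible.

Unsatisfiable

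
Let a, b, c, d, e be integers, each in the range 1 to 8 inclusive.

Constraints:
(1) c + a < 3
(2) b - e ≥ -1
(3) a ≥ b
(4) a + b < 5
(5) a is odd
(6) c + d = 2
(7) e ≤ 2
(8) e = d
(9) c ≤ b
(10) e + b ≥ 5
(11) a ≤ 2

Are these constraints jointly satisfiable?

Unsatisfiable

From constraint 7: e ≤ 2. From constraints 3 and 11: b ≤ a ≤ 2. Hence e + b ≤ 4. But constraint 10 requires e + b ≥ 5, and 5 > 4. Contradiction.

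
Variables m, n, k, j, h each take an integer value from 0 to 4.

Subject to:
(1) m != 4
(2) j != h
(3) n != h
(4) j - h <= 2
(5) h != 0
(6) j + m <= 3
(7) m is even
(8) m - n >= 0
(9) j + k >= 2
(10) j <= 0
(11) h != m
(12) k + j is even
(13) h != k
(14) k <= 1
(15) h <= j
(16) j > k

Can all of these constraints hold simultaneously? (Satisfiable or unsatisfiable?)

From constraint 10: j ≤ 0. From constraint 14: k ≤ 1. Hence j + k ≤ 1. But constraint 9 requires j + k ≥ 2, and 2 > 1. Contradiction.

Unsatisfiable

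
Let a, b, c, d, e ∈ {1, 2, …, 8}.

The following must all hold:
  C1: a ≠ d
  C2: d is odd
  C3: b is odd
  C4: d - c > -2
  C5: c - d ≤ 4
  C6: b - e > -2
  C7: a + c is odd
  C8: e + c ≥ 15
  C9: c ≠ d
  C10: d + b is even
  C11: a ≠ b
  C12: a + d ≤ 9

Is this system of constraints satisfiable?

Satisfiable

One satisfying assignment is a = 1, b = 7, c = 8, d = 7, e = 7.
For the less obvious constraints — constraint 4: d - c = -1; constraint 5: c - d = 1; constraint 6: b - e = 0 — and the others hold by inspection.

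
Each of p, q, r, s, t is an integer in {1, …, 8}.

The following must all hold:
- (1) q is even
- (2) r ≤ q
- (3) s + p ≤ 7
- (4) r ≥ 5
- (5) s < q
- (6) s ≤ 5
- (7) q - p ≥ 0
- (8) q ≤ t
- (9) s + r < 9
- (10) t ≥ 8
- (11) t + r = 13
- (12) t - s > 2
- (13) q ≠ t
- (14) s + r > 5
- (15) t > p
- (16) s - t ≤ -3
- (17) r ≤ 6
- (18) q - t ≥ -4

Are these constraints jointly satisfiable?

Satisfiable

Setting (p, q, r, s, t) = (3, 6, 5, 3, 8) satisfies everything: constraint 3: s + p = 6; constraint 7: q - p = 3, and the others follow.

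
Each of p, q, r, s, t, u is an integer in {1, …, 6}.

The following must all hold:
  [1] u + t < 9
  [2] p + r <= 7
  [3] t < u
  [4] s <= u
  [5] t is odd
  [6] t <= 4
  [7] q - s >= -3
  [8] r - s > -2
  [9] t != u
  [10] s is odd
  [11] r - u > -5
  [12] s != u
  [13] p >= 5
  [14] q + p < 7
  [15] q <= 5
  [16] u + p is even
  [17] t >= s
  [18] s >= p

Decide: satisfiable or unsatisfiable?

From constraints 13 and 18: s ≥ p and p ≥ 5, so s ≥ 5. From constraints 6 and 17: s ≤ t and t ≤ 4, so s ≤ 4. But 4 < 5, so no value of s works.

Unsatisfiable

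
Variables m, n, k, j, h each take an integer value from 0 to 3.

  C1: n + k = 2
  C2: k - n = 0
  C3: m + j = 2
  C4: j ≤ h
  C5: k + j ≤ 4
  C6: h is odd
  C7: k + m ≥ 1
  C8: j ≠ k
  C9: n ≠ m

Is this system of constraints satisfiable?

Try m = 2, n = 1, k = 1, j = 0, h = 1.
Check constraint 1: n + k = 2; constraint 2: k - n = 0. The remaining constraints are straightforward to verify.

Satisfiable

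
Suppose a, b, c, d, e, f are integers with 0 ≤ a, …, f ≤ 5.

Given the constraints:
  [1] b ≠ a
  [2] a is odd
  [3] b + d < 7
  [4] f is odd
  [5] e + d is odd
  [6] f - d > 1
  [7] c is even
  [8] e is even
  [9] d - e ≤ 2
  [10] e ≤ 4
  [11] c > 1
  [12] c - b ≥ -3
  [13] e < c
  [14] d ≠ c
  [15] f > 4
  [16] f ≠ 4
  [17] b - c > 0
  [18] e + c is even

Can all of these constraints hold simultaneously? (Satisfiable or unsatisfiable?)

Satisfiable

The assignment a = 3, b = 5, c = 4, d = 1, e = 0, f = 5 works:
  constraint 3 holds since b + d = 6.
  constraint 6 holds since f - d = 4.
The rest check out directly.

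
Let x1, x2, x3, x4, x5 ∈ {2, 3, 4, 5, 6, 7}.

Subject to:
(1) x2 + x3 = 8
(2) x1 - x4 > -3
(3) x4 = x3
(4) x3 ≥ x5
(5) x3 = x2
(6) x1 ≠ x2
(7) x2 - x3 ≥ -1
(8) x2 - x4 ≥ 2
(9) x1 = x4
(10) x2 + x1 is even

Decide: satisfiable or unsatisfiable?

Unsatisfiable

From constraints 3, 5, and 9, x1 = x4 = x3 = x2, so x1 = x2. But constraint 6 says x1 ≠ x2. Contradiction.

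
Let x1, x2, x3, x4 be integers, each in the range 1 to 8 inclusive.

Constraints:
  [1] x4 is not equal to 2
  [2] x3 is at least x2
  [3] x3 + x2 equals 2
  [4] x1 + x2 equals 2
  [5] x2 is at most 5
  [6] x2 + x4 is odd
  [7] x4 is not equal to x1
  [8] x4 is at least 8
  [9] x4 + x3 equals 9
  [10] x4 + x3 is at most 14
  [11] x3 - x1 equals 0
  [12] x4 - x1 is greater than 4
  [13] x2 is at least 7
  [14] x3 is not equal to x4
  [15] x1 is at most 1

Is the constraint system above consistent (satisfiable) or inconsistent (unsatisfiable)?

From constraint 8: x4 ≥ 8. From constraints 2 and 13: x3 ≥ x2 ≥ 7. Hence x4 + x3 ≥ 15. But constraint 10 requires x4 + x3 ≤ 14, and 14 < 15. Contradiction.

Unsatisfiable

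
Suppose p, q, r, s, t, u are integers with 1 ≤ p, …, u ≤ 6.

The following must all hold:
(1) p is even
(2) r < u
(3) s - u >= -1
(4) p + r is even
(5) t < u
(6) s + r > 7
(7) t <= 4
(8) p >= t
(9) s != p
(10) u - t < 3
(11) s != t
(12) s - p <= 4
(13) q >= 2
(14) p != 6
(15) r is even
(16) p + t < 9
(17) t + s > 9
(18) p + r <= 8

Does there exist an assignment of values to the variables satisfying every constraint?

Satisfiable

Try p = 4, q = 6, r = 2, s = 6, t = 4, u = 5.
Check constraint 3: s - u = 1; constraint 6: s + r = 8. The remaining constraints are straightforward to verify.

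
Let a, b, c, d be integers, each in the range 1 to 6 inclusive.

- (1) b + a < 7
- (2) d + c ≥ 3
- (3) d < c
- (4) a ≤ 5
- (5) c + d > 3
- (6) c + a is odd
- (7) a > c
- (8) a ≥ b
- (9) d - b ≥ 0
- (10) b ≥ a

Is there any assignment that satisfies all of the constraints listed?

Unsatisfiable

Constraints 3, 7, 9, and 10 give c < a, a ≤ b, b ≤ d, d < c. Chaining: c < a ≤ b ≤ d < c, which forces c < c — impossible.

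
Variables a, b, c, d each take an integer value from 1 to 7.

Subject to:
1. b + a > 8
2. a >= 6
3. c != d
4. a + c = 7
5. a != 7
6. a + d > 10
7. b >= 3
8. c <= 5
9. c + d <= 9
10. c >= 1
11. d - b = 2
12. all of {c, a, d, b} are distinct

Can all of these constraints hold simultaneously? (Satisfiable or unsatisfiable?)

One satisfying assignment is a = 6, b = 5, c = 1, d = 7.
For the less obvious constraints — constraint 1: b + a = 11; constraint 4: a + c = 7 — and the others hold by inspection.

Satisfiable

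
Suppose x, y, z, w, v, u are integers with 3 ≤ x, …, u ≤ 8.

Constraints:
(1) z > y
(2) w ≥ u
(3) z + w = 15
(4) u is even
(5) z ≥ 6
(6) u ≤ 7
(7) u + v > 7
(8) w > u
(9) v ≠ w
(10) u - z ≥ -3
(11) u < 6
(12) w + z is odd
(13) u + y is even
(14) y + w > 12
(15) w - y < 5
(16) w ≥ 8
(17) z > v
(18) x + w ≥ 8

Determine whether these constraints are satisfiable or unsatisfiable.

The assignment x = 3, y = 6, z = 7, w = 8, v = 4, u = 4 works:
  constraint 3 holds since z + w = 15.
  constraint 7 holds since u + v = 8.
  constraint 10 holds since u - z = -3.
The rest check out directly.

Satisfiable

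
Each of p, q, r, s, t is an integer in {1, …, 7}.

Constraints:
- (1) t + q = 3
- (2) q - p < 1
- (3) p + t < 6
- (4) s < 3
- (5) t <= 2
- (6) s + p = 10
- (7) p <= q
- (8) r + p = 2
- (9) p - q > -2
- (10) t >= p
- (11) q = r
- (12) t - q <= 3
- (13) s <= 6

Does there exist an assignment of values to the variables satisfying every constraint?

Unsatisfiable

From constraint 13: s ≤ 6. From constraints 5 and 10: p ≤ t ≤ 2. Hence s + p ≤ 8. But constraint 6 requires s + p = 10, and 10 > 8. Contradiction.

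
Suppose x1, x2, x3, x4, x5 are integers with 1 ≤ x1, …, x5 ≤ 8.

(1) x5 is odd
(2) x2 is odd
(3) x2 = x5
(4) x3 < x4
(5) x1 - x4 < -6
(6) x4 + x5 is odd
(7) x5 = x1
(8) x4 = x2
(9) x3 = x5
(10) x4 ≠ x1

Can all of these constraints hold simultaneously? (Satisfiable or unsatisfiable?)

Unsatisfiable

From constraints 3, 7, and 8, x4 = x2 = x5 = x1, so x4 = x1. But constraint 10 says x4 ≠ x1. Contradiction.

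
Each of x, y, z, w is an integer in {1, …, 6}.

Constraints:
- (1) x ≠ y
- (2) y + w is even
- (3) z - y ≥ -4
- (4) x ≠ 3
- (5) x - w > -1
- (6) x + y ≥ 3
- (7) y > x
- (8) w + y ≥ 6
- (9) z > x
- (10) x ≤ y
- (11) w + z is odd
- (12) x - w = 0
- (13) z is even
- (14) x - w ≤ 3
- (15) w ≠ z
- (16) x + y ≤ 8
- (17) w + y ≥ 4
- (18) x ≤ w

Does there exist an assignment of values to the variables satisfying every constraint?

Take x = 1, y = 5, z = 2, w = 1. Then constraint 3: z - y = -3; constraint 5: x - w = 0, and every other listed constraint is also met.

Satisfiable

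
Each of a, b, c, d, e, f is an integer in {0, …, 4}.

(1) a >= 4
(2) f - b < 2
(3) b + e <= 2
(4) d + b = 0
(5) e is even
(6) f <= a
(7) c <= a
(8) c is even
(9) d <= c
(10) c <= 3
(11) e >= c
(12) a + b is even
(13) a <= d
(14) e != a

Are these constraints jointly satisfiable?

Unsatisfiable

From constraints 1 and 13: d ≥ a and a ≥ 4, so d ≥ 4. From constraints 9 and 10: d ≤ c and c ≤ 3, so d ≤ 3. But 3 < 4, so no value of d works.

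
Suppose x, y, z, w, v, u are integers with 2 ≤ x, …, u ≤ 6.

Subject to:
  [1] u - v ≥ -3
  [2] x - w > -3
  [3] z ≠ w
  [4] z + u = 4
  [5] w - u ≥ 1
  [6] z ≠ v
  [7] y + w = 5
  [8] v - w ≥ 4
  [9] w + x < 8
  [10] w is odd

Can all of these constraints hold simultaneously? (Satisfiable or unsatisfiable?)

Constraints 1, 5, and 8 give w − u ≥ 1, u − v ≥ -3, v − w ≥ 4.
Adding all 3 inequalities: the left sides telescope to 0, and the right sides sum to 1 + (-3) + 4 = 2. So 0 ≥ 2, which is false.

Unsatisfiable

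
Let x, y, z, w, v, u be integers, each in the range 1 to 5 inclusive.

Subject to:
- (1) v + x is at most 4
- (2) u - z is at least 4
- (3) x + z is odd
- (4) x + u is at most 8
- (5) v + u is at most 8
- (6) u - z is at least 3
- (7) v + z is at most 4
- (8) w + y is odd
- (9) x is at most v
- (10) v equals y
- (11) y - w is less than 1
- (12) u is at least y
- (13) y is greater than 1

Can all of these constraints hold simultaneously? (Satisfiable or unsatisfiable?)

Setting (x, y, z, w, v, u) = (2, 2, 1, 3, 2, 5) satisfies everything: constraint 1: v + x = 4; constraint 2: u - z = 4, and the others follow.

Satisfiable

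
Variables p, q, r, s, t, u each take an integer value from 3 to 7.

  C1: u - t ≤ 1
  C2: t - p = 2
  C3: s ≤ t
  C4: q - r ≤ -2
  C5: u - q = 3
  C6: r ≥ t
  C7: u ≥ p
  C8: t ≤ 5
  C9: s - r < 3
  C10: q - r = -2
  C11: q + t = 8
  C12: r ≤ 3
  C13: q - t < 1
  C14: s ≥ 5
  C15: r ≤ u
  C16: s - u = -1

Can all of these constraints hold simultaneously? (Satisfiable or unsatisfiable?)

From constraints 3 and 14: t ≥ s and s ≥ 5, so t ≥ 5. From constraints 6 and 12: t ≤ r and r ≤ 3, so t ≤ 3. But 3 < 5, so no value of t works.

Unsatisfiable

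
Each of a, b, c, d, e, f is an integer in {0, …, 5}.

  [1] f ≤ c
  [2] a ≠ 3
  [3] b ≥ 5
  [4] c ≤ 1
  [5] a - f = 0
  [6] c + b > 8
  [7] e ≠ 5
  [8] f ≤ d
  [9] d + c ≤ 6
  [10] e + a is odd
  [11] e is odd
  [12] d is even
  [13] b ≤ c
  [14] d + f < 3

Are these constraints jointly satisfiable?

Unsatisfiable

From constraints 3 and 13: c ≥ b and b ≥ 5, so c ≥ 5. From constraint 4: c ≤ 1. But 1 < 5, so no value of c works.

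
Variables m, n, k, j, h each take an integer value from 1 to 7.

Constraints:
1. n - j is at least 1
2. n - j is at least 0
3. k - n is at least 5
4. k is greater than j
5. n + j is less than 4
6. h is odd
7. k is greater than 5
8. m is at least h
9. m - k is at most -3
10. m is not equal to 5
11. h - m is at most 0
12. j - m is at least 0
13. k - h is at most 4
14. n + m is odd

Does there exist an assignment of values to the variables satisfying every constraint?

Unsatisfiable

Constraints 1, 3, 11, 12, and 13 give k − n ≥ 5, n − j ≥ 1, j − m ≥ 0, m − h ≥ 0, h − k ≥ -4.
Adding all 5 inequalities: the left sides telescope to 0, and the right sides sum to 5 + 1 + 0 + 0 + (-4) = 2. So 0 ≥ 2, which is false.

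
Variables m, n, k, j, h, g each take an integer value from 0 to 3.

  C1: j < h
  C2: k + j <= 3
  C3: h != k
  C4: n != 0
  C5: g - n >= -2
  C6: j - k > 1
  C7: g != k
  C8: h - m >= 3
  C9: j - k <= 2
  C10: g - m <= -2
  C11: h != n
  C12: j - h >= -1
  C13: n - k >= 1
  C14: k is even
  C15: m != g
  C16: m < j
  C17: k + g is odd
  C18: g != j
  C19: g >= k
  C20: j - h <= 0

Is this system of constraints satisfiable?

Unsatisfiable

Constraints 5, 8, 9, 10, 12, and 13 give m − g ≥ 2, g − n ≥ -2, n − k ≥ 1, k − j ≥ -2, j − h ≥ -1, h − m ≥ 3.
Adding all 6 inequalities: the left sides telescope to 0, and the right sides sum to 2 + (-2) + 1 + (-2) + (-1) + 3 = 1. So 0 ≥ 1, which is false.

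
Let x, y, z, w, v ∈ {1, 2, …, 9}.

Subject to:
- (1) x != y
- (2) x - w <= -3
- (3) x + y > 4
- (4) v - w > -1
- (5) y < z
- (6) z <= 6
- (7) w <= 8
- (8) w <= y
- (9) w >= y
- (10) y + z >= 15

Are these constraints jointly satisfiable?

From constraints 7 and 9: y ≤ w ≤ 8. From constraint 6: z ≤ 6. Hence y + z ≤ 14. But constraint 10 requires y + z ≥ 15, and 15 > 14. Contradiction.

Unsatisfiable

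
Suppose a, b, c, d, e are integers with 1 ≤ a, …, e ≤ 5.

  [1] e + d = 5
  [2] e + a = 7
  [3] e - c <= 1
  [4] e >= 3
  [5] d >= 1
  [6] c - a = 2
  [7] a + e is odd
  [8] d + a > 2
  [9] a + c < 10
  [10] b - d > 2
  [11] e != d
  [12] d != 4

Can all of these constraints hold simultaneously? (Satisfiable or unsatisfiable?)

Satisfiable

The assignment a = 3, b = 4, c = 5, d = 1, e = 4 works:
  constraint 1 holds since e + d = 5.
  constraint 2 holds since e + a = 7.
The rest check out directly.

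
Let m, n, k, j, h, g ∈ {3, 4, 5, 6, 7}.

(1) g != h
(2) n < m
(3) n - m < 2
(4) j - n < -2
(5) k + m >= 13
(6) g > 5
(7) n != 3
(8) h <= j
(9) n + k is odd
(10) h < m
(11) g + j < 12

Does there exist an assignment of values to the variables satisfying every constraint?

Try m = 7, n = 6, k = 7, j = 3, h = 3, g = 6.
Check constraint 3: n - m = -1; constraint 4: j - n = -3. The remaining constraints are straightforward to verify.

Satisfiable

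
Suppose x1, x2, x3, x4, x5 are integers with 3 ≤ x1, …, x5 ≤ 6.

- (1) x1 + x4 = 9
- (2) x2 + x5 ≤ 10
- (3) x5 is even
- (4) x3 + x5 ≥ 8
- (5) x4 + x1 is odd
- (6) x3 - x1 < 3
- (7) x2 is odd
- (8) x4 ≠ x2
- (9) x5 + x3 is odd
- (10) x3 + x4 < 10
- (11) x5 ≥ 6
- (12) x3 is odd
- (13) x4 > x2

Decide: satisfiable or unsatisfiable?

Satisfiable

The assignment x1 = 5, x2 = 3, x3 = 5, x4 = 4, x5 = 6 works:
  constraint 1 holds since x1 + x4 = 9.
  constraint 2 holds since x2 + x5 = 9.
The rest check out directly.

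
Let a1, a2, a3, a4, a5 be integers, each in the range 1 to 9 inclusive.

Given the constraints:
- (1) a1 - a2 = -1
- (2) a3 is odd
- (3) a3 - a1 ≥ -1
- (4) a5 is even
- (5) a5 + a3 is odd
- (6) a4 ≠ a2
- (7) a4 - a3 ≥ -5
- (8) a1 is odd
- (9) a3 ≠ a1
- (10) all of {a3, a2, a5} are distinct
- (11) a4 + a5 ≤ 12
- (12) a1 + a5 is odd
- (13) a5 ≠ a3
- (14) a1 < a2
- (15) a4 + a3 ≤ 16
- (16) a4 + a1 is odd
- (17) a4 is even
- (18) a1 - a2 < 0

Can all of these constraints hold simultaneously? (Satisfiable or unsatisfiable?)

Satisfiable

Take a1 = 7, a2 = 8, a3 = 9, a4 = 6, a5 = 4. Then constraint 1: a1 - a2 = -1; constraint 3: a3 - a1 = 2, and every other listed constraint is also met.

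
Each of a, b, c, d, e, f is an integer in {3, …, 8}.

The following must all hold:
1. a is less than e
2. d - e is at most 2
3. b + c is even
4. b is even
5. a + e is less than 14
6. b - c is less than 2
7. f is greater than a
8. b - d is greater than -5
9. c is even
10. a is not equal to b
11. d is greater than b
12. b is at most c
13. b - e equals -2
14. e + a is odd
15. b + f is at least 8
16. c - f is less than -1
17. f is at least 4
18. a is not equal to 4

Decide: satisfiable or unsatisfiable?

One satisfying assignment is a = 5, b = 4, c = 4, d = 7, e = 6, f = 7.
For the less obvious constraints — constraint 2: d - e = 1; constraint 5: a + e = 11; constraint 6: b - c = 0 — and the others hold by inspection.

Satisfiable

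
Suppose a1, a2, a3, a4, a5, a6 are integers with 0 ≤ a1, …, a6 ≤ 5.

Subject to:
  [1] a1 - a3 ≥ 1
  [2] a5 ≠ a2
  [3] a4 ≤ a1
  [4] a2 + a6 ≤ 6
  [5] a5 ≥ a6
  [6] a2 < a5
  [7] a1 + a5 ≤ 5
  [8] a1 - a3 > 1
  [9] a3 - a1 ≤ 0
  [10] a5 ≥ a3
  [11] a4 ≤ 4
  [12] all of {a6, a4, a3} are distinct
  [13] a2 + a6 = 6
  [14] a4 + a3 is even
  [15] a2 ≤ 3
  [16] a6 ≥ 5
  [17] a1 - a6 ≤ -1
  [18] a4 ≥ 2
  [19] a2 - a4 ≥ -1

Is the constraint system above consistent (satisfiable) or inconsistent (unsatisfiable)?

From constraints 3 and 18: a1 ≥ a4 ≥ 2. From constraints 5 and 16: a5 ≥ a6 ≥ 5. Hence a1 + a5 ≥ 7. But constraint 7 requires a1 + a5 ≤ 5, and 5 < 7. Contradiction.

Unsatisfiable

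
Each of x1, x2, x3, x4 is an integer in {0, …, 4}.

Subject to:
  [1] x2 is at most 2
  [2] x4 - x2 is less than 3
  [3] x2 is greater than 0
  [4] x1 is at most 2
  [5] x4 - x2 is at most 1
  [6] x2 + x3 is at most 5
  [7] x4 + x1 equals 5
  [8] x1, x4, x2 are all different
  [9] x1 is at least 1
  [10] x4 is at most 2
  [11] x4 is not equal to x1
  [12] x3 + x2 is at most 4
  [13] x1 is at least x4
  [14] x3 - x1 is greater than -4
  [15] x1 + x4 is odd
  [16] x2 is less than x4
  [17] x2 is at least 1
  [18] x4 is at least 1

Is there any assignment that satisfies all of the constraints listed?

Unsatisfiable

Constraints 1, 4, 9, 10, 17, and 18 confine each of x1, x4, x2 to the 2 values {1, 2}.
Constraint 8 requires all 3 of them to be distinct, but only 2 values are available — impossible by the pigeonhole principle.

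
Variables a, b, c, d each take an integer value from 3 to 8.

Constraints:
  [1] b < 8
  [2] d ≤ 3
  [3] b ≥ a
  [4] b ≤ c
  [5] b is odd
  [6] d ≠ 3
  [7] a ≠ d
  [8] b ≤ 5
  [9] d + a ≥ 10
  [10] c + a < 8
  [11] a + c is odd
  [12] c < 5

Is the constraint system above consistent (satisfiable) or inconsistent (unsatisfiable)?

From constraint 2: d ≤ 3. From constraints 3 and 8: a ≤ b ≤ 5. Hence d + a ≤ 8. But constraint 9 requires d + a ≥ 10, and 10 > 8. Contradiction.

Unsatisfiable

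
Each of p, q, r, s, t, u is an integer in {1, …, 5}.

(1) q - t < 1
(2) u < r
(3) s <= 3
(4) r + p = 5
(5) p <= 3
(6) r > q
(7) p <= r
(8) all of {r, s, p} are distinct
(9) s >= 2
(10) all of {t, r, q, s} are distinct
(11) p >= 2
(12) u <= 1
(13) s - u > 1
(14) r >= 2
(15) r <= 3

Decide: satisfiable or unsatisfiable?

Unsatisfiable

Constraints 3, 5, 9, 11, 14, and 15 confine each of r, s, p to the 2 values {2, 3}.
Constraint 8 requires all 3 of them to be distinct, but only 2 values are available — impossible by the pigeonhole principle.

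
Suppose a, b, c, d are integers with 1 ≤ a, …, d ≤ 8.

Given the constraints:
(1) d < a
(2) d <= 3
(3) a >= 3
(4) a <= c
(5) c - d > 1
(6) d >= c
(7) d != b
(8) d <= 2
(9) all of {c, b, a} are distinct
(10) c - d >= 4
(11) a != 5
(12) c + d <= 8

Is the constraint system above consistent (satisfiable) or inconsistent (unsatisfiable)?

Unsatisfiable

From constraints 3 and 4: c ≥ a and a ≥ 3, so c ≥ 3. From constraints 6 and 8: c ≤ d and d ≤ 2, so c ≤ 2. But 2 < 3, so no value of c works.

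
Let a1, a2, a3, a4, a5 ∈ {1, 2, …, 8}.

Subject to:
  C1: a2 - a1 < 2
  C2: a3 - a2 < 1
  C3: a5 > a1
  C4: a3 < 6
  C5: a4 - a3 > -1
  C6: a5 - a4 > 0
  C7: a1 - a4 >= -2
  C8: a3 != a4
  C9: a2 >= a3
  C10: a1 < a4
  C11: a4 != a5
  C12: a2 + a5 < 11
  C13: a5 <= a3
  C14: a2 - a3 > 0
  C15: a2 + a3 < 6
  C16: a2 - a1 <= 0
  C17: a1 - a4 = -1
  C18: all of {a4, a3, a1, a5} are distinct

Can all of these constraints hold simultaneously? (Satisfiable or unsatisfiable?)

Constraints 6, 10, 13, 14, and 16 give a4 < a5, a5 ≤ a3, a3 < a2, a2 ≤ a1, a1 < a4. Chaining: a4 < a5 ≤ a3 < a2 ≤ a1 < a4, which forces a4 < a4 — impossible.

Unsatisfiable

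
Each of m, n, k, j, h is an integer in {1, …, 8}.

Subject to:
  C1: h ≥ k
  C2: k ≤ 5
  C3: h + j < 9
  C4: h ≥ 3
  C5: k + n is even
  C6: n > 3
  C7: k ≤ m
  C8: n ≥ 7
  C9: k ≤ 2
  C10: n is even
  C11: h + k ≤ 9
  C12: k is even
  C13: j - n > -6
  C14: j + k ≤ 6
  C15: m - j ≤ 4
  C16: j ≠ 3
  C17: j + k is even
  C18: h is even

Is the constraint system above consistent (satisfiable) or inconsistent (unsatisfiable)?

Take m = 8, n = 8, k = 2, j = 4, h = 4. Then constraint 3: h + j = 8; constraint 11: h + k = 6; constraint 13: j - n = -4, and every other listed constraint is also met.

Satisfiable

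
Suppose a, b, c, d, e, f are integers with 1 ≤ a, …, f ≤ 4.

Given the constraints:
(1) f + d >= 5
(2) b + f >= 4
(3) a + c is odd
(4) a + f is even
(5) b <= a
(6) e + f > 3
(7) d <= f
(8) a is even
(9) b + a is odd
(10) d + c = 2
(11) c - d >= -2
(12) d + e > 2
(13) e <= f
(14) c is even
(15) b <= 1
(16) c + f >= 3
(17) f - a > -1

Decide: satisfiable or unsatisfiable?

Unsatisfiable

Constraint 8 makes a even and constraint 14 makes c even, so a + c must be even. Constraint 3 says a + c is odd — contradiction.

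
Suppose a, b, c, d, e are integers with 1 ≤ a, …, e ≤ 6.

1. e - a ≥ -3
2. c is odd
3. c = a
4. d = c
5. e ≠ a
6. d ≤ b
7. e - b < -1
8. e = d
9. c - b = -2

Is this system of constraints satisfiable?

Unsatisfiable

From constraints 3, 4, and 8, e = d = c = a, so e = a. But constraint 5 says e ≠ a. Contradiction.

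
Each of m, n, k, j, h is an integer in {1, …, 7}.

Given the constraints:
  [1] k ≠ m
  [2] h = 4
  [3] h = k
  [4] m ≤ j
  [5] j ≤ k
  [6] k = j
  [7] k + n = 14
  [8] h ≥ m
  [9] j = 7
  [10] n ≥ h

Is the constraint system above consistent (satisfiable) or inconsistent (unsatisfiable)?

Unsatisfiable

Constraint 2 fixes h = 4 and constraint 9 fixes j = 7. Constraints 3 and 6 give h = k = j, so h = j. But 4 ≠ 7 — contradiction.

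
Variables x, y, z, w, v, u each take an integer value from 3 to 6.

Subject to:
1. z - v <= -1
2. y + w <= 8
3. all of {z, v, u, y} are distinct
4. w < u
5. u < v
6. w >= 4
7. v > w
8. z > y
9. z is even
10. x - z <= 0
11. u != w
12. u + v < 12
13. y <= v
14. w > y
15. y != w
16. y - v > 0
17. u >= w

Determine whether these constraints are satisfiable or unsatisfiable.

Constraints 4, 5, 14, and 16 give u < v, v < y, y < w, w < u. Chaining: u < v < y < w < u, which forces u < u — impossible.

Unsatisfiable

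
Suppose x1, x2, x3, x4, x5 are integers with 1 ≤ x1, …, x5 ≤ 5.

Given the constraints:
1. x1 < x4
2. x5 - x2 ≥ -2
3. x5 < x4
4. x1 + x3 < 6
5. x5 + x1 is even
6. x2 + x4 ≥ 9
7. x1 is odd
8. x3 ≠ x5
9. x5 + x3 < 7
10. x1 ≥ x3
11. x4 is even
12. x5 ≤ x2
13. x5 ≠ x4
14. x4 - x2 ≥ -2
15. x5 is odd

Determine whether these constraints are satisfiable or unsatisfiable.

Satisfiable

Take x1 = 3, x2 = 5, x3 = 1, x4 = 4, x5 = 3. Then constraint 2: x5 - x2 = -2; constraint 4: x1 + x3 = 4; constraint 6: x2 + x4 = 9, and every other listed constraint is also met.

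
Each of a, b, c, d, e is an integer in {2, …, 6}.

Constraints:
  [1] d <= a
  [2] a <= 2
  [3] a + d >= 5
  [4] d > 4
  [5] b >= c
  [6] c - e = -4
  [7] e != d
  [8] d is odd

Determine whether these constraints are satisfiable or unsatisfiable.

From constraint 4: d ≥ 5. From constraints 1 and 2: d ≤ a and a ≤ 2, so d ≤ 2. But 2 < 5, so no value of d works.

Unsatisfiable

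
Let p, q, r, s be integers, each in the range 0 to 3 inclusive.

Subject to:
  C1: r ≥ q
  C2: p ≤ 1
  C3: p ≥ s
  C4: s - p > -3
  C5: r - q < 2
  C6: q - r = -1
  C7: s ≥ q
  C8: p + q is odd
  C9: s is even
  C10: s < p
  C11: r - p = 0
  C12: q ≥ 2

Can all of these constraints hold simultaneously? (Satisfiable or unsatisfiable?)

Unsatisfiable

From constraints 7 and 12: s ≥ q and q ≥ 2, so s ≥ 2. From constraints 2 and 3: s ≤ p and p ≤ 1, so s ≤ 1. But 1 < 2, so no value of s works.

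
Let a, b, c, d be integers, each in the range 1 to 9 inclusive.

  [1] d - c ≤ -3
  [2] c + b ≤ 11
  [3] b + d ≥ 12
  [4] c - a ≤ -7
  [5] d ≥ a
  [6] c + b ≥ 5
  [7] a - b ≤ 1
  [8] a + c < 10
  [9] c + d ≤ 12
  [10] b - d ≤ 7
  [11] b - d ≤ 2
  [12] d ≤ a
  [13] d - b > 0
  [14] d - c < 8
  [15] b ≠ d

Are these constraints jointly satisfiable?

Constraints 1, 4, 7, and 10 give d − b ≥ -7, b − a ≥ -1, a − c ≥ 7, c − d ≥ 3.
Adding all 4 inequalities: the left sides telescope to 0, and the right sides sum to (-7) + (-1) + 7 + 3 = 2. So 0 ≥ 2, which is false.

Unsatisfiable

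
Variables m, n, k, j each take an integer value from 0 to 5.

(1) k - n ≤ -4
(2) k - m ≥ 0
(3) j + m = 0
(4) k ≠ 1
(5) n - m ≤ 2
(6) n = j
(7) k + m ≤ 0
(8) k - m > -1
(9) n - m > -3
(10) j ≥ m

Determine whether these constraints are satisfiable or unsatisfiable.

Unsatisfiable

Constraints 1, 2, and 5 give n − k ≥ 4, k − m ≥ 0, m − n ≥ -2.
Adding all 3 inequalities: the left sides telescope to 0, and the right sides sum to 4 + 0 + (-2) = 2. So 0 ≥ 2, which is false.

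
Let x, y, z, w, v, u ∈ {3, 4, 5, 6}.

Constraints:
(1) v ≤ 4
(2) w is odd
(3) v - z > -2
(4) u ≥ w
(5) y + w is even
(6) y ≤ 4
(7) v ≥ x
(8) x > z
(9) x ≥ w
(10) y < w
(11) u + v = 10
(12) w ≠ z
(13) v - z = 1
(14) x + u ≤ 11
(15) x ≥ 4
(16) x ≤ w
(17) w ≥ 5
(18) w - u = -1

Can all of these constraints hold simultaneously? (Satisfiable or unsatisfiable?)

From constraints 9 and 17: x ≥ w and w ≥ 5, so x ≥ 5. From constraints 1 and 7: x ≤ v and v ≤ 4, so x ≤ 4. But 4 < 5, so no value of x works.

Unsatisfiable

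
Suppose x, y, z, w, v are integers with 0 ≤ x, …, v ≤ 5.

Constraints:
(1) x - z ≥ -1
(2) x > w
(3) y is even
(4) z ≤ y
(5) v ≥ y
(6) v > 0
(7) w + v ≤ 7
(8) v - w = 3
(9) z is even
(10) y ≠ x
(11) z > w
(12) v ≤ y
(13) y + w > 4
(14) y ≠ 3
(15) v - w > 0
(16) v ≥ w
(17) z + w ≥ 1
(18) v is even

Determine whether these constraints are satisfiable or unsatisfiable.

Satisfiable

The assignment x = 3, y = 4, z = 2, w = 1, v = 4 works:
  constraint 1 holds since x - z = 1.
  constraint 7 holds since w + v = 5.
  constraint 8 holds since v - w = 3.
The rest check out directly.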